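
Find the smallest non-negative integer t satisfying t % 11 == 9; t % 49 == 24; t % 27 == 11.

From t ≡ 9 (mod 11) write t = 9 + 11s. Substituting into t ≡ 24 (mod 49) gives 11s ≡ 15 (mod 49), and since 11⁻¹ ≡ 9 (mod 49), s ≡ 37. Hence t ≡ 9 + 11·37 = 416 (mod 539).
From t ≡ 416 (mod 539) write t = 416 + 539s. Substituting into t ≡ 11 (mod 27) gives 539s ≡ 0 (mod 27), and since 26⁻¹ ≡ 26 (mod 27), s ≡ 0. Hence t ≡ 416 + 539·0 = 416 (mod 14553).

416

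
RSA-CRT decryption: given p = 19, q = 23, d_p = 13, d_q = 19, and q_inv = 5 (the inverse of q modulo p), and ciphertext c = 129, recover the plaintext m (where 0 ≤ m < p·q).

m₁ = c^(d_p) mod p: c ≡ 15 (mod 19), and 15^13 mod 19 = 10.
m₂ = c^(d_q) mod q: c ≡ 14 (mod 23), and 14^19 mod 23 = 10.
h = q_inv·(m₁ − m₂) mod p = 5·(10 − 10) mod 19 = 0.
m = m₂ + h·q = 10 + 0·23 = 10.

10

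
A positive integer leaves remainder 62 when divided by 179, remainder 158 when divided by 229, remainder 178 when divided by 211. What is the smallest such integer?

5471197

Combine the congruences pairwise.
From N ≡ 62 (mod 179) write N = 62 + 179t. Substituting into N ≡ 158 (mod 229) gives 179t ≡ 96 (mod 229), and since 179⁻¹ ≡ 87 (mod 229), t ≡ 108. Hence N ≡ 62 + 179·108 = 19394 (mod 40991).
From N ≡ 19394 (mod 40991) write N = 19394 + 40991t. Substituting into N ≡ 178 (mod 211) gives 40991t ≡ 196 (mod 211), and since 57⁻¹ ≡ 174 (mod 211), t ≡ 133. Hence N ≡ 19394 + 40991·133 = 5471197 (mod 8649101).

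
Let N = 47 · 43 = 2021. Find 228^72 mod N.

Mod 47: 228 ≡ 40; by Fermat, exponent reduces to 72 mod 46 = 26; 40^26 ≡ 14 (mod 47).
Mod 43: 228 ≡ 13; by Fermat, exponent reduces to 72 mod 42 = 30; 13^30 ≡ 21 (mod 43).
Combine by CRT: x ≡ 14 (mod 47), x ≡ 21 (mod 43) ⇒ x ≡ 1612 (mod 2021).

1612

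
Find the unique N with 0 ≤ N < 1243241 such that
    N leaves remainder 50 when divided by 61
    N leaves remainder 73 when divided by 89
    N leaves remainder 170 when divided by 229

From N ≡ 50 (mod 61) write N = 50 + 61t. Substituting into N ≡ 73 (mod 89) gives 61t ≡ 23 (mod 89), and since 61⁻¹ ≡ 54 (mod 89), t ≡ 85. Hence N ≡ 50 + 61·85 = 5235 (mod 5429).
From N ≡ 5235 (mod 5429) write N = 5235 + 5429t. Substituting into N ≡ 170 (mod 229) gives 5429t ≡ 202 (mod 229), and since 162⁻¹ ≡ 41 (mod 229), t ≡ 38. Hence N ≡ 5235 + 5429·38 = 211537 (mod 1243241).

211537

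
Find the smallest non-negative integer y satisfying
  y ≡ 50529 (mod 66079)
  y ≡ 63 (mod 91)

gcd(66079, 91) = 13 and 13 | (63 − 50529), so the pair is consistent; merging gives y ≡ 248766 (mod 462553), where 462553 = lcm(66079, 91).
The solution is unique modulo lcm(66079, 91) = 462553.

248766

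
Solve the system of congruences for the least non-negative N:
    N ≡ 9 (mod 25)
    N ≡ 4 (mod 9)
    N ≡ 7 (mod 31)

The moduli are pairwise coprime; M = 25·9·31 = 6975.
M/25 = 279; 279 ≡ 4 (mod 25); 4·19 ≡ 1, so inverse 19.
M/9 = 775; 775 ≡ 1 (mod 9), inverse 1.
M/31 = 225; 225 ≡ 8 (mod 31); 8·4 ≡ 1, so inverse 4.
N ≡ 9·279·19 + 4·775·1 + 7·225·4 = 57109.
57109 mod 6975 = 1309.

1309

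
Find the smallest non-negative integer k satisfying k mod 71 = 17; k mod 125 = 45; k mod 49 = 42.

From k ≡ 17 (mod 71) write k = 17 + 71t. Substituting into k ≡ 45 (mod 125) gives 71t ≡ 28 (mod 125), and since 71⁻¹ ≡ 81 (mod 125), t ≡ 18. Hence k ≡ 17 + 71·18 = 1295 (mod 8875).
From k ≡ 1295 (mod 8875) write k = 1295 + 8875t. Substituting into k ≡ 42 (mod 49) gives 8875t ≡ 21 (mod 49), and since 6⁻¹ ≡ 41 (mod 49), t ≡ 28. Hence k ≡ 1295 + 8875·28 = 249795 (mod 434875).

249795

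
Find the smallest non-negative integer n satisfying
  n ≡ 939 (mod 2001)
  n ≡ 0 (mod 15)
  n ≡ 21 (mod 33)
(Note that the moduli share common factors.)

Combine the congruences pairwise.
gcd(2001, 15) = 3 and 3 | (0 − 939), so the pair is consistent; merging gives n ≡ 2940 (mod 10005), where 10005 = lcm(2001, 15).
gcd(10005, 33) = 3 and 3 | (21 − 2940), so the pair is consistent; merging gives n ≡ 32955 (mod 110055), where 110055 = lcm(10005, 33).
The solution is unique modulo lcm(2001, 15, 33) = 110055.

32955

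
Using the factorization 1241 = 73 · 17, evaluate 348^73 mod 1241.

348

Mod 73: 348 ≡ 56; by Fermat, exponent reduces to 73 mod 72 = 1; 56^1 ≡ 56 (mod 73).
Mod 17: 348 ≡ 8; by Fermat, exponent reduces to 73 mod 16 = 9; 8^9 ≡ 8 (mod 17).
Combine by CRT: x ≡ 56 (mod 73), x ≡ 8 (mod 17) ⇒ x ≡ 348 (mod 1241).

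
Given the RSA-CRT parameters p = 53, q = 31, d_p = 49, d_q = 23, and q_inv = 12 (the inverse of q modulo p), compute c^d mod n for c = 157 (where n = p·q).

m₁ = c^(d_p) mod p: c ≡ 51 (mod 53), and 51^49 mod 53 = 33.
m₂ = c^(d_q) mod q: c ≡ 2 (mod 31), and 2^23 mod 31 = 8.
h = q_inv·(m₁ − m₂) mod p = 12·(33 − 8) mod 53 = 35.
m = m₂ + h·q = 8 + 35·31 = 1093.

1093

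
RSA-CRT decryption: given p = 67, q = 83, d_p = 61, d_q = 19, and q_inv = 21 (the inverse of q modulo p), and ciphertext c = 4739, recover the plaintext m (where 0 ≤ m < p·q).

m₁ = c^(d_p) mod p: c ≡ 49 (mod 67), and 49^61 mod 67 = 65.
m₂ = c^(d_q) mod q: c ≡ 8 (mod 83), and 8^19 mod 83 = 34.
h = q_inv·(m₁ − m₂) mod p = 21·(65 − 34) mod 67 = 48.
m = m₂ + h·q = 34 + 48·83 = 4018.

4018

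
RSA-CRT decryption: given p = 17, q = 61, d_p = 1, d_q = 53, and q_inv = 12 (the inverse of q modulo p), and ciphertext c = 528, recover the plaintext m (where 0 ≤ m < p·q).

154

m₁ = c^(d_p) mod p: c ≡ 1 (mod 17), and 1^1 mod 17 = 1.
m₂ = c^(d_q) mod q: c ≡ 40 (mod 61), and 40^53 mod 61 = 32.
h = q_inv·(m₁ − m₂) mod p = 12·(1 − 32) mod 17 = 2.
m = m₂ + h·q = 32 + 2·61 = 154.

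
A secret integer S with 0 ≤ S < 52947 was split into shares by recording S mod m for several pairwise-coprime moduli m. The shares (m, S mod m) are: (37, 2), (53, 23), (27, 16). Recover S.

From S ≡ 2 (mod 37) write S = 2 + 37t. Substituting into S ≡ 23 (mod 53) gives 37t ≡ 21 (mod 53), and since 37⁻¹ ≡ 43 (mod 53), t ≡ 2. Hence S ≡ 2 + 37·2 = 76 (mod 1961).
From S ≡ 76 (mod 1961) write S = 76 + 1961t. Substituting into S ≡ 16 (mod 27) gives 1961t ≡ 21 (mod 27), and since 17⁻¹ ≡ 8 (mod 27), t ≡ 6. Hence S ≡ 76 + 1961·6 = 11842 (mod 52947).

11842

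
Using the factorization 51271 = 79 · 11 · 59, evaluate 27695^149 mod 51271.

29894

Mod 79: 27695 ≡ 45; by Fermat, exponent reduces to 149 mod 78 = 71; 45^71 ≡ 32 (mod 79).
Mod 11: 27695 ≡ 8; by Fermat, exponent reduces to 149 mod 10 = 9; 8^9 ≡ 7 (mod 11).
Mod 59: 27695 ≡ 24; by Fermat, exponent reduces to 149 mod 58 = 33; 24^33 ≡ 40 (mod 59).
Combine by CRT: x ≡ 32 (mod 79), x ≡ 7 (mod 11), x ≡ 40 (mod 59) ⇒ x ≡ 29894 (mod 51271).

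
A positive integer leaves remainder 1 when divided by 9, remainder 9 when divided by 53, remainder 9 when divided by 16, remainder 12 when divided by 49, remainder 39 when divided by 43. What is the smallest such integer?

The moduli are pairwise coprime; N = 9·53·16·49·43 = 16080624.
N/9 = 1786736; 1786736 ≡ 2 (mod 9); 2·5 ≡ 1, so inverse 5.
N/53 = 303408; 303408 ≡ 36 (mod 53); 36·28 ≡ 1, so inverse 28.
N/16 = 1005039; 1005039 ≡ 15 (mod 16); 15·15 ≡ 1, so inverse 15.
N/49 = 328176; 328176 ≡ 23 (mod 49); 23·32 ≡ 1, so inverse 32.
N/43 = 373968; 373968 ≡ 40 (mod 43); 40·14 ≡ 1, so inverse 14.
m ≡ 1·1786736·5 + 9·303408·28 + 9·1005039·15 + 12·328176·32 + 39·373968·14 = 551278873.
551278873 mod 16080624 = 4537657.

4537657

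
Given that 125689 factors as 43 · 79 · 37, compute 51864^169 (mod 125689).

83684

Mod 43: 51864 ≡ 6; by Fermat, exponent reduces to 169 mod 42 = 1; 6^1 ≡ 6 (mod 43).
Mod 79: 51864 ≡ 40; by Fermat, exponent reduces to 169 mod 78 = 13; 40^13 ≡ 23 (mod 79).
Mod 37: 51864 ≡ 27; by Fermat, exponent reduces to 169 mod 36 = 25; 27^25 ≡ 27 (mod 37).
Combine by CRT: x ≡ 6 (mod 43), x ≡ 23 (mod 79), x ≡ 27 (mod 37) ⇒ x ≡ 83684 (mod 125689).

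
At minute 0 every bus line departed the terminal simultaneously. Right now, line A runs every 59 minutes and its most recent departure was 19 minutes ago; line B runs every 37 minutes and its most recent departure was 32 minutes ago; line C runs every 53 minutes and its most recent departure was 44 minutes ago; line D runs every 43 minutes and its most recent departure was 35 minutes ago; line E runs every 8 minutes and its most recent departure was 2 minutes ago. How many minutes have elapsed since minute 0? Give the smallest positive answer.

35548522

From t ≡ 19 (mod 59) write t = 19 + 59s. Substituting into t ≡ 32 (mod 37) gives 59s ≡ 13 (mod 37), and since 22⁻¹ ≡ 32 (mod 37), s ≡ 9. Hence t ≡ 19 + 59·9 = 550 (mod 2183).
From t ≡ 550 (mod 2183) write t = 550 + 2183s. Substituting into t ≡ 44 (mod 53) gives 2183s ≡ 24 (mod 53), and since 10⁻¹ ≡ 16 (mod 53), s ≡ 13. Hence t ≡ 550 + 2183·13 = 28929 (mod 115699).
From t ≡ 28929 (mod 115699) write t = 28929 + 115699s. Substituting into t ≡ 35 (mod 43) gives 115699s ≡ 2 (mod 43), and since 29⁻¹ ≡ 3 (mod 43), s ≡ 6. Hence t ≡ 28929 + 115699·6 = 723123 (mod 4975057).
From t ≡ 723123 (mod 4975057) write t = 723123 + 4975057s. Substituting into t ≡ 2 (mod 8) gives 4975057s ≡ 7 (mod 8), and since 1⁻¹ ≡ 1 (mod 8), s ≡ 7. Hence t ≡ 723123 + 4975057·7 = 35548522 (mod 39800456).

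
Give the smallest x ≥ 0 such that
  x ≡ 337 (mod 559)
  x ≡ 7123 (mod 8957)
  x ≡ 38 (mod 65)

723683

gcd(559, 8957) = 13 and 13 | (7123 − 337), so the pair is consistent; merging gives x ≡ 338532 (mod 385151), where 385151 = lcm(559, 8957).
gcd(385151, 65) = 13 and 13 | (38 − 338532), so the pair is consistent; merging gives x ≡ 723683 (mod 1925755), where 1925755 = lcm(385151, 65).
The solution is unique modulo lcm(559, 8957, 65) = 1925755.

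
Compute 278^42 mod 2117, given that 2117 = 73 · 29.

1217

Mod 73: 278 ≡ 59; 59^42 ≡ 49 (mod 73).
Mod 29: 278 ≡ 17; by Fermat, exponent reduces to 42 mod 28 = 14; 17^14 ≡ 28 (mod 29).
Combine by CRT: x ≡ 49 (mod 73), x ≡ 28 (mod 29) ⇒ x ≡ 1217 (mod 2117).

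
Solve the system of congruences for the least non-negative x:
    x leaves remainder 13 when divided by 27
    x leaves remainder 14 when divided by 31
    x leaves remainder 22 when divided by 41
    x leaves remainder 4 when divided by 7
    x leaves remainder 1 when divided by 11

1137280

From x ≡ 13 (mod 27) write x = 13 + 27t. Substituting into x ≡ 14 (mod 31) gives 27t ≡ 1 (mod 31), and since 27⁻¹ ≡ 23 (mod 31), t ≡ 23. Hence x ≡ 13 + 27·23 = 634 (mod 837).
From x ≡ 634 (mod 837) write x = 634 + 837t. Substituting into x ≡ 22 (mod 41) gives 837t ≡ 3 (mod 41), and since 17⁻¹ ≡ 29 (mod 41), t ≡ 5. Hence x ≡ 634 + 837·5 = 4819 (mod 34317).
From x ≡ 4819 (mod 34317) write x = 4819 + 34317t. Substituting into x ≡ 4 (mod 7) gives 34317t ≡ 1 (mod 7), and since 3⁻¹ ≡ 5 (mod 7), t ≡ 5. Hence x ≡ 4819 + 34317·5 = 176404 (mod 240219).
From x ≡ 176404 (mod 240219) write x = 176404 + 240219t. Substituting into x ≡ 1 (mod 11) gives 240219t ≡ 4 (mod 11), and since 1⁻¹ ≡ 1 (mod 11), t ≡ 4. Hence x ≡ 176404 + 240219·4 = 1137280 (mod 2642409).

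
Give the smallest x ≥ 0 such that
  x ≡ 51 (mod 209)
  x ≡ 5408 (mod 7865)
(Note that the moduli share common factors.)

gcd(209, 7865) = 11 and 11 | (5408 − 51), so the pair is consistent; merging gives x ≡ 146978 (mod 149435), where 149435 = lcm(209, 7865).
The solution is unique modulo lcm(209, 7865) = 149435.

146978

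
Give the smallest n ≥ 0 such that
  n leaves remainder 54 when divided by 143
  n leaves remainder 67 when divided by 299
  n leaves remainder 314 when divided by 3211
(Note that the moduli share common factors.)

gcd(143, 299) = 13 and 13 | (67 − 54), so the pair is consistent; merging gives n ≡ 3057 (mod 3289), where 3289 = lcm(143, 299).
gcd(3289, 3211) = 13 and 13 | (314 − 3057), so the pair is consistent; merging gives n ≡ 22791 (mod 812383), where 812383 = lcm(3289, 3211).
The solution is unique modulo lcm(143, 299, 3211) = 812383.

22791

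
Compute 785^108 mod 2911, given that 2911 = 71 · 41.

277

Mod 71: 785 ≡ 4; by Fermat, exponent reduces to 108 mod 70 = 38; 4^38 ≡ 64 (mod 71).
Mod 41: 785 ≡ 6; by Fermat, exponent reduces to 108 mod 40 = 28; 6^28 ≡ 31 (mod 41).
Combine by CRT: x ≡ 64 (mod 71), x ≡ 31 (mod 41) ⇒ x ≡ 277 (mod 2911).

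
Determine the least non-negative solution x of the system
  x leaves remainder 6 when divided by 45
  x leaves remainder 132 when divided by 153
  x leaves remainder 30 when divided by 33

591

gcd(45, 153) = 9 and 9 | (132 − 6), so the pair is consistent; merging gives x ≡ 591 (mod 765), where 765 = lcm(45, 153).
gcd(765, 33) = 3 and 3 | (30 − 591), so the pair is consistent; merging gives x ≡ 591 (mod 8415), where 8415 = lcm(765, 33).
The solution is unique modulo lcm(45, 153, 33) = 8415.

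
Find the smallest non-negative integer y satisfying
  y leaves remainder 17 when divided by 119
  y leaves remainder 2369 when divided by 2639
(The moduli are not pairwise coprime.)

20842

gcd(119, 2639) = 7 and 7 | (2369 − 17), so the pair is consistent; merging gives y ≡ 20842 (mod 44863), where 44863 = lcm(119, 2639).
The solution is unique modulo lcm(119, 2639) = 44863.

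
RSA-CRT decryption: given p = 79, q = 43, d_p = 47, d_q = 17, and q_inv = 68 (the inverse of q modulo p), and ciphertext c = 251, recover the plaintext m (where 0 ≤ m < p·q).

780

m₁ = c^(d_p) mod p: c ≡ 14 (mod 79), and 14^47 mod 79 = 69.
m₂ = c^(d_q) mod q: c ≡ 36 (mod 43), and 36^17 mod 43 = 6.
h = q_inv·(m₁ − m₂) mod p = 68·(69 − 6) mod 79 = 18.
m = m₂ + h·q = 6 + 18·43 = 780.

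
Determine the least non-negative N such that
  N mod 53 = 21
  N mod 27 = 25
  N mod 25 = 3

The moduli are pairwise coprime; M = 53·27·25 = 35775.
M/53 = 675; 675 ≡ 39 (mod 53); 39·34 ≡ 1, so inverse 34.
M/27 = 1325; 1325 ≡ 2 (mod 27); 2·14 ≡ 1, so inverse 14.
M/25 = 1431; 1431 ≡ 6 (mod 25); 6·21 ≡ 1, so inverse 21.
N ≡ 21·675·34 + 25·1325·14 + 3·1431·21 = 1035853.
1035853 mod 35775 = 34153.

34153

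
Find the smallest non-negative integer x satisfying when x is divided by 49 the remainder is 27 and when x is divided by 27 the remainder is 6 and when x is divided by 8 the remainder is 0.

From x ≡ 27 (mod 49) write x = 27 + 49t. Substituting into x ≡ 6 (mod 27) gives 49t ≡ 6 (mod 27), and since 22⁻¹ ≡ 16 (mod 27), t ≡ 15. Hence x ≡ 27 + 49·15 = 762 (mod 1323).
From x ≡ 762 (mod 1323) write x = 762 + 1323t. Substituting into x ≡ 0 (mod 8) gives 1323t ≡ 6 (mod 8), and since 3⁻¹ ≡ 3 (mod 8), t ≡ 2. Hence x ≡ 762 + 1323·2 = 3408 (mod 10584).

3408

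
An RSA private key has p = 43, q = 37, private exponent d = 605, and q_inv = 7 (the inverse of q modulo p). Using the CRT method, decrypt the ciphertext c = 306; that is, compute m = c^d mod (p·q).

544

d_p = d mod (p−1) = 605 mod 42 = 17; d_q = d mod (q−1) = 29.
m₁ = c^(d_p) mod p: c ≡ 5 (mod 43), and 5^17 mod 43 = 28.
m₂ = c^(d_q) mod q: c ≡ 10 (mod 37), and 10^29 mod 37 = 26.
h = q_inv·(m₁ − m₂) mod p = 7·(28 − 26) mod 43 = 14.
m = m₂ + h·q = 26 + 14·37 = 544.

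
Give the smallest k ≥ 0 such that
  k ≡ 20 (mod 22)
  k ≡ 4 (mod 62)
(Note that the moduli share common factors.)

438

gcd(22, 62) = 2 and 2 | (4 − 20), so the pair is consistent; merging gives k ≡ 438 (mod 682), where 682 = lcm(22, 62).
The solution is unique modulo lcm(22, 62) = 682.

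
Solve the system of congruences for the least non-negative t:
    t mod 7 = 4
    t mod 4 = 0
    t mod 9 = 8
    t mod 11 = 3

872

The moduli are pairwise coprime; N = 7·4·9·11 = 2772.
N/7 = 396; 396 ≡ 4 (mod 7); 4·2 ≡ 1, so inverse 2.
N/4 = 693; 693 ≡ 1 (mod 4), inverse 1.
N/9 = 308; 308 ≡ 2 (mod 9); 2·5 ≡ 1, so inverse 5.
N/11 = 252; 252 ≡ 10 (mod 11); 10·10 ≡ 1, so inverse 10.
t ≡ 4·396·2 + 0·693·1 + 8·308·5 + 3·252·10 = 23048.
23048 mod 2772 = 872.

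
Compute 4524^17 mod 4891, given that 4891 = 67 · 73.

255

Mod 67: 4524 ≡ 35; 35^17 ≡ 54 (mod 67).
Mod 73: 4524 ≡ 71; 71^17 ≡ 36 (mod 73).
Combine by CRT: x ≡ 54 (mod 67), x ≡ 36 (mod 73) ⇒ x ≡ 255 (mod 4891).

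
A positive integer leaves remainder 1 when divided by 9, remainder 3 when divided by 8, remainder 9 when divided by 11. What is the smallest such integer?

The moduli are pairwise coprime; M = 9·8·11 = 792.
M/9 = 88; 88 ≡ 7 (mod 9); 7·4 ≡ 1, so inverse 4.
M/8 = 99; 99 ≡ 3 (mod 8); 3·3 ≡ 1, so inverse 3.
M/11 = 72; 72 ≡ 6 (mod 11); 6·2 ≡ 1, so inverse 2.
N ≡ 1·88·4 + 3·99·3 + 9·72·2 = 2539.
2539 mod 792 = 163.

163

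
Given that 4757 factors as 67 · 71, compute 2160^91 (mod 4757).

Mod 67: 2160 ≡ 16; by Fermat, exponent reduces to 91 mod 66 = 25; 16^25 ≡ 65 (mod 67).
Mod 71: 2160 ≡ 30; by Fermat, exponent reduces to 91 mod 70 = 21; 30^21 ≡ 1 (mod 71).
Combine by CRT: x ≡ 65 (mod 67), x ≡ 1 (mod 71) ⇒ x ≡ 1137 (mod 4757).

1137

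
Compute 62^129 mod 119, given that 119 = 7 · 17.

62

Mod 7: 62 ≡ 6; by Fermat, exponent reduces to 129 mod 6 = 3; 6^3 ≡ 6 (mod 7).
Mod 17: 62 ≡ 11; by Fermat, exponent reduces to 129 mod 16 = 1; 11^1 ≡ 11 (mod 17).
Combine by CRT: x ≡ 6 (mod 7), x ≡ 11 (mod 17) ⇒ x ≡ 62 (mod 119).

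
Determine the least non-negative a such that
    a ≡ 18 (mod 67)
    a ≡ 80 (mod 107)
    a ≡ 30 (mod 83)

585263

The moduli are pairwise coprime; N = 67·107·83 = 595027.
N/67 = 8881; 8881 ≡ 37 (mod 67); 37·29 ≡ 1, so inverse 29.
N/107 = 5561; 5561 ≡ 104 (mod 107); 104·71 ≡ 1, so inverse 71.
N/83 = 7169; 7169 ≡ 31 (mod 83); 31·75 ≡ 1, so inverse 75.
a ≡ 18·8881·29 + 80·5561·71 + 30·7169·75 = 52352612.
52352612 mod 595027 = 585263.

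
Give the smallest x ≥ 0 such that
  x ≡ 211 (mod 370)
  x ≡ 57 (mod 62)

5761

Combine the congruences pairwise.
gcd(370, 62) = 2 and 2 | (57 − 211), so the pair is consistent; merging gives x ≡ 5761 (mod 11470), where 11470 = lcm(370, 62).
The solution is unique modulo lcm(370, 62) = 11470.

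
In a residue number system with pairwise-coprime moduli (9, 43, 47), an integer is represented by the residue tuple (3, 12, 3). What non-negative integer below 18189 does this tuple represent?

4656

The moduli are pairwise coprime; N = 9·43·47 = 18189.
N/9 = 2021; 2021 ≡ 5 (mod 9); 5·2 ≡ 1, so inverse 2.
N/43 = 423; 423 ≡ 36 (mod 43); 36·6 ≡ 1, so inverse 6.
N/47 = 387; 387 ≡ 11 (mod 47); 11·30 ≡ 1, so inverse 30.
x ≡ 3·2021·2 + 12·423·6 + 3·387·30 = 77412.
77412 mod 18189 = 4656.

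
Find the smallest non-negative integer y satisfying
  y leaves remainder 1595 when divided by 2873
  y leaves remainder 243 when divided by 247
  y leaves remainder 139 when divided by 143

Combine the congruences pairwise.
gcd(2873, 247) = 13 and 13 | (243 − 1595), so the pair is consistent; merging gives y ≡ 13087 (mod 54587), where 54587 = lcm(2873, 247).
gcd(54587, 143) = 13 and 13 | (139 − 13087), so the pair is consistent; merging gives y ≡ 122261 (mod 600457), where 600457 = lcm(54587, 143).
The solution is unique modulo lcm(2873, 247, 143) = 600457.

122261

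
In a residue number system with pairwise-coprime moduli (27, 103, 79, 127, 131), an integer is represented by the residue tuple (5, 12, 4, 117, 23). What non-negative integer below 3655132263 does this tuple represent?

378885821

The moduli are pairwise coprime; N = 27·103·79·127·131 = 3655132263.
N/27 = 135375269; 135375269 ≡ 23 (mod 27); 23·20 ≡ 1, so inverse 20.
N/103 = 35486721; 35486721 ≡ 28 (mod 103); 28·92 ≡ 1, so inverse 92.
N/79 = 46267497; 46267497 ≡ 41 (mod 79); 41·27 ≡ 1, so inverse 27.
N/127 = 28780569; 28780569 ≡ 83 (mod 127); 83·101 ≡ 1, so inverse 101.
N/131 = 27901773; 27901773 ≡ 83 (mod 131); 83·30 ≡ 1, so inverse 30.
x ≡ 5·135375269·20 + 12·35486721·92 + 4·46267497·27 + 117·28780569·101 + 23·27901773·30 = 417063963803.
417063963803 mod 3655132263 = 378885821.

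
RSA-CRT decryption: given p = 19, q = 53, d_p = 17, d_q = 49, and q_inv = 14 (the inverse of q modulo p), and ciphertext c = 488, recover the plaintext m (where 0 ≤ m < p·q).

592

m₁ = c^(d_p) mod p: c ≡ 13 (mod 19), and 13^17 mod 19 = 3.
m₂ = c^(d_q) mod q: c ≡ 11 (mod 53), and 11^49 mod 53 = 9.
h = q_inv·(m₁ − m₂) mod p = 14·(3 − 9) mod 19 = 11.
m = m₂ + h·q = 9 + 11·53 = 592.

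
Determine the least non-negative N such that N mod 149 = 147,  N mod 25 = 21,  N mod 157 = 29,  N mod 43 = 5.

22722796

The moduli are pairwise coprime; M = 149·25·157·43 = 25147475.
M/149 = 168775; 168775 ≡ 107 (mod 149); 107·39 ≡ 1, so inverse 39.
M/25 = 1005899; 1005899 ≡ 24 (mod 25); 24·24 ≡ 1, so inverse 24.
M/157 = 160175; 160175 ≡ 35 (mod 157); 35·9 ≡ 1, so inverse 9.
M/43 = 584825; 584825 ≡ 25 (mod 43); 25·31 ≡ 1, so inverse 31.
N ≡ 147·168775·39 + 21·1005899·24 + 29·160175·9 + 5·584825·31 = 1607013721.
1607013721 mod 25147475 = 22722796.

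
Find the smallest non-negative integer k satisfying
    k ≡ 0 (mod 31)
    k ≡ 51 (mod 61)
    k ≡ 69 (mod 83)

The moduli are pairwise coprime; N = 31·61·83 = 156953.
N/31 = 5063; 5063 ≡ 10 (mod 31); 10·28 ≡ 1, so inverse 28.
N/61 = 2573; 2573 ≡ 11 (mod 61); 11·50 ≡ 1, so inverse 50.
N/83 = 1891; 1891 ≡ 65 (mod 83); 65·23 ≡ 1, so inverse 23.
k ≡ 0·5063·28 + 51·2573·50 + 69·1891·23 = 9562167.
9562167 mod 156953 = 144987.

144987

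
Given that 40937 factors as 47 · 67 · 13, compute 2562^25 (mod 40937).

Mod 47: 2562 ≡ 24; 24^25 ≡ 12 (mod 47).
Mod 67: 2562 ≡ 16; 16^25 ≡ 65 (mod 67).
Mod 13: 2562 ≡ 1; by Fermat, exponent reduces to 25 mod 12 = 1; 1^1 ≡ 1 (mod 13).
Combine by CRT: x ≡ 12 (mod 47), x ≡ 65 (mod 67), x ≡ 1 (mod 13) ⇒ x ≡ 24922 (mod 40937).

24922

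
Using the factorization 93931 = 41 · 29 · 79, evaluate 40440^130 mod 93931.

Mod 41: 40440 ≡ 14; by Fermat, exponent reduces to 130 mod 40 = 10; 14^10 ≡ 32 (mod 41).
Mod 29: 40440 ≡ 14; by Fermat, exponent reduces to 130 mod 28 = 18; 14^18 ≡ 9 (mod 29).
Mod 79: 40440 ≡ 71; by Fermat, exponent reduces to 130 mod 78 = 52; 71^52 ≡ 1 (mod 79).
Combine by CRT: x ≡ 32 (mod 41), x ≡ 9 (mod 29), x ≡ 1 (mod 79) ⇒ x ≡ 43451 (mod 93931).

43451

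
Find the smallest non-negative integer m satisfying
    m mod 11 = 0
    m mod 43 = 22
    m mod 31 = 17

5225

From m ≡ 0 (mod 11) write m = 0 + 11t. Substituting into m ≡ 22 (mod 43) gives 11t ≡ 22 (mod 43), and since 11⁻¹ ≡ 4 (mod 43), t ≡ 2. Hence m ≡ 0 + 11·2 = 22 (mod 473).
From m ≡ 22 (mod 473) write m = 22 + 473t. Substituting into m ≡ 17 (mod 31) gives 473t ≡ 26 (mod 31), and since 8⁻¹ ≡ 4 (mod 31), t ≡ 11. Hence m ≡ 22 + 473·11 = 5225 (mod 14663).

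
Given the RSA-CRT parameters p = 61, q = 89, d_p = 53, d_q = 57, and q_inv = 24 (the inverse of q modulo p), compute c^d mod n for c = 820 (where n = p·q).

3945

m₁ = c^(d_p) mod p: c ≡ 27 (mod 61), and 27^53 mod 61 = 41.
m₂ = c^(d_q) mod q: c ≡ 19 (mod 89), and 19^57 mod 89 = 29.
h = q_inv·(m₁ − m₂) mod p = 24·(41 − 29) mod 61 = 44.
m = m₂ + h·q = 29 + 44·89 = 3945.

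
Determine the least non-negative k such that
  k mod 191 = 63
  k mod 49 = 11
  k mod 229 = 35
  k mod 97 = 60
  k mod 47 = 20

The moduli are pairwise coprime; N = 191·49·229·97·47 = 9770898949.
N/191 = 51156539; 51156539 ≡ 54 (mod 191); 54·46 ≡ 1, so inverse 46.
N/49 = 199406101; 199406101 ≡ 13 (mod 49); 13·34 ≡ 1, so inverse 34.
N/229 = 42667681; 42667681 ≡ 172 (mod 229); 172·4 ≡ 1, so inverse 4.
N/97 = 100730917; 100730917 ≡ 6 (mod 97); 6·81 ≡ 1, so inverse 81.
N/47 = 207891467; 207891467 ≡ 33 (mod 47); 33·10 ≡ 1, so inverse 10.
k ≡ 63·51156539·46 + 11·199406101·34 + 35·42667681·4 + 60·100730917·81 + 20·207891467·10 = 759933557156.
759933557156 mod 9770898949 = 7574338083.

7574338083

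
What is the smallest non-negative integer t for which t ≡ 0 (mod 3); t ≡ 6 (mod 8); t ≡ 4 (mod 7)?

102

From t ≡ 0 (mod 3) write t = 0 + 3s. Substituting into t ≡ 6 (mod 8) gives 3s ≡ 6 (mod 8), and since 3⁻¹ ≡ 3 (mod 8), s ≡ 2. Hence t ≡ 0 + 3·2 = 6 (mod 24).
From t ≡ 6 (mod 24) write t = 6 + 24s. Substituting into t ≡ 4 (mod 7) gives 24s ≡ 5 (mod 7), and since 3⁻¹ ≡ 5 (mod 7), s ≡ 4. Hence t ≡ 6 + 24·4 = 102 (mod 168).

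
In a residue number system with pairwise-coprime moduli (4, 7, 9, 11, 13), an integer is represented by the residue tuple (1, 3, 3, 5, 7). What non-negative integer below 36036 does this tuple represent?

The moduli are pairwise coprime; N = 4·7·9·11·13 = 36036.
N/4 = 9009; 9009 ≡ 1 (mod 4), inverse 1.
N/7 = 5148; 5148 ≡ 3 (mod 7); 3·5 ≡ 1, so inverse 5.
N/9 = 4004; 4004 ≡ 8 (mod 9); 8·8 ≡ 1, so inverse 8.
N/11 = 3276; 3276 ≡ 9 (mod 11); 9·5 ≡ 1, so inverse 5.
N/13 = 2772; 2772 ≡ 3 (mod 13); 3·9 ≡ 1, so inverse 9.
x ≡ 1·9009·1 + 3·5148·5 + 3·4004·8 + 5·3276·5 + 7·2772·9 = 438861.
438861 mod 36036 = 6429.

6429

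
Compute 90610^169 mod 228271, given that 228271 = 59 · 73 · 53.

73163

Mod 59: 90610 ≡ 45; by Fermat, exponent reduces to 169 mod 58 = 53; 45^53 ≡ 3 (mod 59).
Mod 73: 90610 ≡ 17; by Fermat, exponent reduces to 169 mod 72 = 25; 17^25 ≡ 17 (mod 73).
Mod 53: 90610 ≡ 33; by Fermat, exponent reduces to 169 mod 52 = 13; 33^13 ≡ 23 (mod 53).
Combine by CRT: x ≡ 3 (mod 59), x ≡ 17 (mod 73), x ≡ 23 (mod 53) ⇒ x ≡ 73163 (mod 228271).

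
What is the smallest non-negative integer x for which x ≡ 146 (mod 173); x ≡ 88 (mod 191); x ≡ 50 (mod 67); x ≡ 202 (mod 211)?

73616836

The moduli are pairwise coprime; N = 173·191·67·211 = 467128891.
N/173 = 2700167; 2700167 ≡ 156 (mod 173); 156·61 ≡ 1, so inverse 61.
N/191 = 2445701; 2445701 ≡ 137 (mod 191); 137·145 ≡ 1, so inverse 145.
N/67 = 6972073; 6972073 ≡ 53 (mod 67); 53·43 ≡ 1, so inverse 43.
N/211 = 2213881; 2213881 ≡ 69 (mod 211); 69·52 ≡ 1, so inverse 52.
x ≡ 146·2700167·61 + 88·2445701·145 + 50·6972073·43 + 202·2213881·52 = 93499395036.
93499395036 mod 467128891 = 73616836.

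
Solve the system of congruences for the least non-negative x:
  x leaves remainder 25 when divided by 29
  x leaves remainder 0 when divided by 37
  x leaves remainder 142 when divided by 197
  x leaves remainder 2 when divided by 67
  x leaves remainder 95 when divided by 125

1433312845

The moduli are pairwise coprime; N = 29·37·197·67·125 = 1770315875.
N/29 = 61045375; 61045375 ≡ 27 (mod 29); 27·14 ≡ 1, so inverse 14.
N/37 = 47846375; 47846375 ≡ 10 (mod 37); 10·26 ≡ 1, so inverse 26.
N/197 = 8986375; 8986375 ≡ 23 (mod 197); 23·60 ≡ 1, so inverse 60.
N/67 = 26422625; 26422625 ≡ 36 (mod 67); 36·54 ≡ 1, so inverse 54.
N/125 = 14162527; 14162527 ≡ 27 (mod 125); 27·88 ≡ 1, so inverse 88.
x ≡ 25·61045375·14 + 0·47846375·26 + 142·8986375·60 + 2·26422625·54 + 95·14162527·88 = 219182165470.
219182165470 mod 1770315875 = 1433312845.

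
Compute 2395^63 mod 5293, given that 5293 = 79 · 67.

4827

Mod 79: 2395 ≡ 25; 25^63 ≡ 8 (mod 79).
Mod 67: 2395 ≡ 50; 50^63 ≡ 3 (mod 67).
Combine by CRT: x ≡ 8 (mod 79), x ≡ 3 (mod 67) ⇒ x ≡ 4827 (mod 5293).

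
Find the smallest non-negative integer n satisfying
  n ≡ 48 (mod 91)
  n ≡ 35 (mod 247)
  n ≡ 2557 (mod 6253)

gcd(91, 247) = 13 and 13 | (35 − 48), so the pair is consistent; merging gives n ≡ 776 (mod 1729), where 1729 = lcm(91, 247).
gcd(1729, 6253) = 13 and 13 | (2557 − 776), so the pair is consistent; merging gives n ≡ 671628 (mod 831649), where 831649 = lcm(1729, 6253).
The solution is unique modulo lcm(91, 247, 6253) = 831649.

671628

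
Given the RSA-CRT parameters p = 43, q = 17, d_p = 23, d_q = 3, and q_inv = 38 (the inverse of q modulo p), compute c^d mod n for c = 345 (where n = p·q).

m₁ = c^(d_p) mod p: c ≡ 1 (mod 43), and 1^23 mod 43 = 1.
m₂ = c^(d_q) mod q: c ≡ 5 (mod 17), and 5^3 mod 17 = 6.
h = q_inv·(m₁ − m₂) mod p = 38·(1 − 6) mod 43 = 25.
m = m₂ + h·q = 6 + 25·17 = 431.

431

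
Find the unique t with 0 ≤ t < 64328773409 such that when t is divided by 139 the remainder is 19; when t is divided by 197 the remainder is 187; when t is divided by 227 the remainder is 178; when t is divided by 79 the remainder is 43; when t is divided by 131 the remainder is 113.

The moduli are pairwise coprime; N = 139·197·227·79·131 = 64328773409.
N/139 = 462796931; 462796931 ≡ 45 (mod 139); 45·34 ≡ 1, so inverse 34.
N/197 = 326541997; 326541997 ≡ 116 (mod 197); 116·107 ≡ 1, so inverse 107.
N/227 = 283386667; 283386667 ≡ 94 (mod 227); 94·128 ≡ 1, so inverse 128.
N/79 = 814288271; 814288271 ≡ 37 (mod 79); 37·47 ≡ 1, so inverse 47.
N/131 = 491059339; 491059339 ≡ 75 (mod 131); 75·7 ≡ 1, so inverse 7.
t ≡ 19·462796931·34 + 187·326541997·107 + 178·283386667·128 + 43·814288271·47 + 113·491059339·7 = 15323531989167.
15323531989167 mod 64328773409 = 13283917825.

13283917825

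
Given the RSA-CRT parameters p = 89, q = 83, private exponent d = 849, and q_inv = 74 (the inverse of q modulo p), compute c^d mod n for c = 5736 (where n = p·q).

4696

d_p = d mod (p−1) = 849 mod 88 = 57; d_q = d mod (q−1) = 29.
m₁ = c^(d_p) mod p: c ≡ 40 (mod 89), and 40^57 mod 89 = 68.
m₂ = c^(d_q) mod q: c ≡ 9 (mod 83), and 9^29 mod 83 = 48.
h = q_inv·(m₁ − m₂) mod p = 74·(68 − 48) mod 89 = 56.
m = m₂ + h·q = 48 + 56·83 = 4696.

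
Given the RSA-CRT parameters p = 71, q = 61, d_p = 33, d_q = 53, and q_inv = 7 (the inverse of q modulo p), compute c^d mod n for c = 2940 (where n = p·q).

626

m₁ = c^(d_p) mod p: c ≡ 29 (mod 71), and 29^33 mod 71 = 58.
m₂ = c^(d_q) mod q: c ≡ 12 (mod 61), and 12^53 mod 61 = 16.
h = q_inv·(m₁ − m₂) mod p = 7·(58 − 16) mod 71 = 10.
m = m₂ + h·q = 16 + 10·61 = 626.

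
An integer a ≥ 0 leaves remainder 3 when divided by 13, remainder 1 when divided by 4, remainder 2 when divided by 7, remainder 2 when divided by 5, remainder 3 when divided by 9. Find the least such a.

11937

From a ≡ 3 (mod 13) write a = 3 + 13t. Substituting into a ≡ 1 (mod 4) gives 13t ≡ 2 (mod 4), and since 1⁻¹ ≡ 1 (mod 4), t ≡ 2. Hence a ≡ 3 + 13·2 = 29 (mod 52).
From a ≡ 29 (mod 52) write a = 29 + 52t. Substituting into a ≡ 2 (mod 7) gives 52t ≡ 1 (mod 7), and since 3⁻¹ ≡ 5 (mod 7), t ≡ 5. Hence a ≡ 29 + 52·5 = 289 (mod 364).
From a ≡ 289 (mod 364) write a = 289 + 364t. Substituting into a ≡ 2 (mod 5) gives 364t ≡ 3 (mod 5), and since 4⁻¹ ≡ 4 (mod 5), t ≡ 2. Hence a ≡ 289 + 364·2 = 1017 (mod 1820).
From a ≡ 1017 (mod 1820) write a = 1017 + 1820t. Substituting into a ≡ 3 (mod 9) gives 1820t ≡ 3 (mod 9), and since 2⁻¹ ≡ 5 (mod 9), t ≡ 6. Hence a ≡ 1017 + 1820·6 = 11937 (mod 16380).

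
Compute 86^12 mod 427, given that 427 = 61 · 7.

Mod 61: 86 ≡ 25; 25^12 ≡ 34 (mod 61).
Mod 7: 86 ≡ 2; since 6 | 12, by Fermat 2^12 ≡ 1 (mod 7).
Combine by CRT: x ≡ 34 (mod 61), x ≡ 1 (mod 7) ⇒ x ≡ 400 (mod 427).

400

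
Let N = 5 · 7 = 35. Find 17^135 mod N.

Mod 5: 17 ≡ 2; by Fermat, exponent reduces to 135 mod 4 = 3; 2^3 ≡ 3 (mod 5).
Mod 7: 17 ≡ 3; by Fermat, exponent reduces to 135 mod 6 = 3; 3^3 ≡ 6 (mod 7).
Combine by CRT: x ≡ 3 (mod 5), x ≡ 6 (mod 7) ⇒ x ≡ 13 (mod 35).

13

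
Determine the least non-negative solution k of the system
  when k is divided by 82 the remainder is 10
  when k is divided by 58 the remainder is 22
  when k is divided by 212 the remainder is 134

250930

gcd(82, 58) = 2 and 2 | (22 − 10), so the pair is consistent; merging gives k ≡ 1240 (mod 2378), where 2378 = lcm(82, 58).
gcd(2378, 212) = 2 and 2 | (134 − 1240), so the pair is consistent; merging gives k ≡ 250930 (mod 252068), where 252068 = lcm(2378, 212).
The solution is unique modulo lcm(82, 58, 212) = 252068.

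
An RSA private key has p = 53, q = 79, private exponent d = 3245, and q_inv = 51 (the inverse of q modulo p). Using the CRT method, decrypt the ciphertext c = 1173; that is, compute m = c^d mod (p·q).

d_p = d mod (p−1) = 3245 mod 52 = 21; d_q = d mod (q−1) = 47.
m₁ = c^(d_p) mod p: c ≡ 7 (mod 53), and 7^21 mod 53 = 9.
m₂ = c^(d_q) mod q: c ≡ 67 (mod 79), and 67^47 mod 79 = 22.
h = q_inv·(m₁ − m₂) mod p = 51·(9 − 22) mod 53 = 26.
m = m₂ + h·q = 22 + 26·79 = 2076.

2076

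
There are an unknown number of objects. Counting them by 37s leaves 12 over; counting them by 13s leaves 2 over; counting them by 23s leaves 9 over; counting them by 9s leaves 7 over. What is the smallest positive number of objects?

From N ≡ 12 (mod 37) write N = 12 + 37t. Substituting into N ≡ 2 (mod 13) gives 37t ≡ 3 (mod 13), and since 11⁻¹ ≡ 6 (mod 13), t ≡ 5. Hence N ≡ 12 + 37·5 = 197 (mod 481).
From N ≡ 197 (mod 481) write N = 197 + 481t. Substituting into N ≡ 9 (mod 23) gives 481t ≡ 19 (mod 23), and since 21⁻¹ ≡ 11 (mod 23), t ≡ 2. Hence N ≡ 197 + 481·2 = 1159 (mod 11063).
From N ≡ 1159 (mod 11063) write N = 1159 + 11063t. Substituting into N ≡ 7 (mod 9) gives 11063t ≡ 0 (mod 9), and since 2⁻¹ ≡ 5 (mod 9), t ≡ 0. Hence N ≡ 1159 + 11063·0 = 1159 (mod 99567).

1159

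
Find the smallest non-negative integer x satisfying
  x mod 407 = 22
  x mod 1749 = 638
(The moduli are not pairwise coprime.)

9383

gcd(407, 1749) = 11 and 11 | (638 − 22), so the pair is consistent; merging gives x ≡ 9383 (mod 64713), where 64713 = lcm(407, 1749).
The solution is unique modulo lcm(407, 1749) = 64713.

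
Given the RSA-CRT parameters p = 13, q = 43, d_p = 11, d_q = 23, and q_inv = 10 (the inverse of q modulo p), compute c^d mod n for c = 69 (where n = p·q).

270

m₁ = c^(d_p) mod p: c ≡ 4 (mod 13), and 4^11 mod 13 = 10.
m₂ = c^(d_q) mod q: c ≡ 26 (mod 43), and 26^23 mod 43 = 12.
h = q_inv·(m₁ − m₂) mod p = 10·(10 − 12) mod 13 = 6.
m = m₂ + h·q = 12 + 6·43 = 270.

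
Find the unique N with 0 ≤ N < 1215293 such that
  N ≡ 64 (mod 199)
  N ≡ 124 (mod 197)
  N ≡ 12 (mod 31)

437267

The moduli are pairwise coprime; M = 199·197·31 = 1215293.
M/199 = 6107; 6107 ≡ 137 (mod 199); 137·138 ≡ 1, so inverse 138.
M/197 = 6169; 6169 ≡ 62 (mod 197); 62·143 ≡ 1, so inverse 143.
M/31 = 39203; 39203 ≡ 19 (mod 31); 19·18 ≡ 1, so inverse 18.
N ≡ 64·6107·138 + 124·6169·143 + 12·39203·18 = 171793580.
171793580 mod 1215293 = 437267.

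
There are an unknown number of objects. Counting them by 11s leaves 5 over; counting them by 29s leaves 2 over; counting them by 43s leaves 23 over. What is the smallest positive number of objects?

9311

The moduli are pairwise coprime; M = 11·29·43 = 13717.
M/11 = 1247; 1247 ≡ 4 (mod 11); 4·3 ≡ 1, so inverse 3.
M/29 = 473; 473 ≡ 9 (mod 29); 9·13 ≡ 1, so inverse 13.
M/43 = 319; 319 ≡ 18 (mod 43); 18·12 ≡ 1, so inverse 12.
N ≡ 5·1247·3 + 2·473·13 + 23·319·12 = 119047.
119047 mod 13717 = 9311.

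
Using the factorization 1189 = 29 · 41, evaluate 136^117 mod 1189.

53

Mod 29: 136 ≡ 20; by Fermat, exponent reduces to 117 mod 28 = 5; 20^5 ≡ 24 (mod 29).
Mod 41: 136 ≡ 13; by Fermat, exponent reduces to 117 mod 40 = 37; 13^37 ≡ 12 (mod 41).
Combine by CRT: x ≡ 24 (mod 29), x ≡ 12 (mod 41) ⇒ x ≡ 53 (mod 1189).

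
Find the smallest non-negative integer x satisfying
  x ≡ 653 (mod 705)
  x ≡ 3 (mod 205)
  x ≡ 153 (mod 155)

Combine the congruences pairwise.
gcd(705, 205) = 5 and 5 | (3 − 653), so the pair is consistent; merging gives x ≡ 8408 (mod 28905), where 28905 = lcm(705, 205).
gcd(28905, 155) = 5 and 5 | (153 − 8408), so the pair is consistent; merging gives x ≡ 470888 (mod 896055), where 896055 = lcm(28905, 155).
The solution is unique modulo lcm(705, 205, 155) = 896055.

470888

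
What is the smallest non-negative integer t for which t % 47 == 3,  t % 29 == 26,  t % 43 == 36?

From t ≡ 3 (mod 47) write t = 3 + 47s. Substituting into t ≡ 26 (mod 29) gives 47s ≡ 23 (mod 29), and since 18⁻¹ ≡ 21 (mod 29), s ≡ 19. Hence t ≡ 3 + 47·19 = 896 (mod 1363).
From t ≡ 896 (mod 1363) write t = 896 + 1363s. Substituting into t ≡ 36 (mod 43) gives 1363s ≡ 0 (mod 43), and since 30⁻¹ ≡ 33 (mod 43), s ≡ 0. Hence t ≡ 896 + 1363·0 = 896 (mod 58609).

896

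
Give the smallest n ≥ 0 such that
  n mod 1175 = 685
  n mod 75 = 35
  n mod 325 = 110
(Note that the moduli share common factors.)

gcd(1175, 75) = 25 and 25 | (35 − 685), so the pair is consistent; merging gives n ≡ 3035 (mod 3525), where 3525 = lcm(1175, 75).
gcd(3525, 325) = 25 and 25 | (110 − 3035), so the pair is consistent; merging gives n ≡ 3035 (mod 45825), where 45825 = lcm(3525, 325).
The solution is unique modulo lcm(1175, 75, 325) = 45825.

3035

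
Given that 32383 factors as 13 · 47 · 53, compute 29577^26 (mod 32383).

Mod 13: 29577 ≡ 2; by Fermat, exponent reduces to 26 mod 12 = 2; 2^2 ≡ 4 (mod 13).
Mod 47: 29577 ≡ 14; 14^26 ≡ 18 (mod 47).
Mod 53: 29577 ≡ 3; 3^26 ≡ 52 (mod 53).
Combine by CRT: x ≡ 4 (mod 13), x ≡ 18 (mod 47), x ≡ 52 (mod 53) ⇒ x ≡ 23001 (mod 32383).

23001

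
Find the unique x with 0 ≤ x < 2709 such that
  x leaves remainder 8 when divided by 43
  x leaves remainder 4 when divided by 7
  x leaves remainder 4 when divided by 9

The moduli are pairwise coprime; N = 43·7·9 = 2709.
N/43 = 63; 63 ≡ 20 (mod 43); 20·28 ≡ 1, so inverse 28.
N/7 = 387; 387 ≡ 2 (mod 7); 2·4 ≡ 1, so inverse 4.
N/9 = 301; 301 ≡ 4 (mod 9); 4·7 ≡ 1, so inverse 7.
x ≡ 8·63·28 + 4·387·4 + 4·301·7 = 28732.
28732 mod 2709 = 1642.

1642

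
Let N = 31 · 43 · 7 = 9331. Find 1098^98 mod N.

5153

Mod 31: 1098 ≡ 13; by Fermat, exponent reduces to 98 mod 30 = 8; 13^8 ≡ 7 (mod 31).
Mod 43: 1098 ≡ 23; by Fermat, exponent reduces to 98 mod 42 = 14; 23^14 ≡ 36 (mod 43).
Mod 7: 1098 ≡ 6; by Fermat, exponent reduces to 98 mod 6 = 2; 6^2 ≡ 1 (mod 7).
Combine by CRT: x ≡ 7 (mod 31), x ≡ 36 (mod 43), x ≡ 1 (mod 7) ⇒ x ≡ 5153 (mod 9331).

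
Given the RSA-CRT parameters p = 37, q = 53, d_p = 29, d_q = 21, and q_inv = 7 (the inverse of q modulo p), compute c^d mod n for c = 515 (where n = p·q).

m₁ = c^(d_p) mod p: c ≡ 34 (mod 37), and 34^29 mod 37 = 9.
m₂ = c^(d_q) mod q: c ≡ 38 (mod 53), and 38^21 mod 53 = 6.
h = q_inv·(m₁ − m₂) mod p = 7·(9 − 6) mod 37 = 21.
m = m₂ + h·q = 6 + 21·53 = 1119.

1119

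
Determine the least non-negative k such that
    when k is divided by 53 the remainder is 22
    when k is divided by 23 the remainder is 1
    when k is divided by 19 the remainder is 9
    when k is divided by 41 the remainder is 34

321679

The moduli are pairwise coprime; N = 53·23·19·41 = 949601.
N/53 = 17917; 17917 ≡ 3 (mod 53); 3·18 ≡ 1, so inverse 18.
N/23 = 41287; 41287 ≡ 2 (mod 23); 2·12 ≡ 1, so inverse 12.
N/19 = 49979; 49979 ≡ 9 (mod 19); 9·17 ≡ 1, so inverse 17.
N/41 = 23161; 23161 ≡ 37 (mod 41); 37·10 ≡ 1, so inverse 10.
k ≡ 22·17917·18 + 1·41287·12 + 9·49979·17 + 34·23161·10 = 23112103.
23112103 mod 949601 = 321679.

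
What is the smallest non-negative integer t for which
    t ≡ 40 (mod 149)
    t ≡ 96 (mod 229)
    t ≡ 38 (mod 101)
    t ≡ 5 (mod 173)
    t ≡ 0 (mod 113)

From t ≡ 40 (mod 149) write t = 40 + 149s. Substituting into t ≡ 96 (mod 229) gives 149s ≡ 56 (mod 229), and since 149⁻¹ ≡ 83 (mod 229), s ≡ 68. Hence t ≡ 40 + 149·68 = 10172 (mod 34121).
From t ≡ 10172 (mod 34121) write t = 10172 + 34121s. Substituting into t ≡ 38 (mod 101) gives 34121s ≡ 67 (mod 101), and since 84⁻¹ ≡ 95 (mod 101), s ≡ 2. Hence t ≡ 10172 + 34121·2 = 78414 (mod 3446221).
From t ≡ 78414 (mod 3446221) write t = 78414 + 3446221s. Substituting into t ≡ 5 (mod 173) gives 3446221s ≡ 133 (mod 173), and since 61⁻¹ ≡ 156 (mod 173), s ≡ 161. Hence t ≡ 78414 + 3446221·161 = 554919995 (mod 596196233).
From t ≡ 554919995 (mod 596196233) write t = 554919995 + 596196233s. Substituting into t ≡ 0 (mod 113) gives 596196233s ≡ 66 (mod 113), and since 97⁻¹ ≡ 7 (mod 113), s ≡ 10. Hence t ≡ 554919995 + 596196233·10 = 6516882325 (mod 67370174329).

6516882325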